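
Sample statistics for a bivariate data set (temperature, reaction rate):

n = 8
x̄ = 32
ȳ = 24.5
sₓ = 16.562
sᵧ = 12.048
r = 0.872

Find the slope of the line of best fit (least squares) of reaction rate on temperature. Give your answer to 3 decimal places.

0.634

b = r · sᵧ/sₓ = 0.872 · 12.048/16.562 = 0.634335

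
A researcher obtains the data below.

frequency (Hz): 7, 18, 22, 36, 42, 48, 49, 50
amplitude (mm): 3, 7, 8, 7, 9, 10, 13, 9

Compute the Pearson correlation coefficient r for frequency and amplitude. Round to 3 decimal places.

0.841

n = 8, Σx = 272, Σy = 66, Σxy = 2520, Σx² = 11122, Σy² = 602
Sxx = Σx² − (Σx)²/n = 11122 − 9248 = 1874
Sxy = Σxy − (Σx)(Σy)/n = 2520 − 2244 = 276
Syy = Σy² − (Σy)²/n = 602 − 544.5 = 57.5
r = Sxy/√(Sxx·Syy) = 276/√(107755) = 276/328.260567 = 0.840795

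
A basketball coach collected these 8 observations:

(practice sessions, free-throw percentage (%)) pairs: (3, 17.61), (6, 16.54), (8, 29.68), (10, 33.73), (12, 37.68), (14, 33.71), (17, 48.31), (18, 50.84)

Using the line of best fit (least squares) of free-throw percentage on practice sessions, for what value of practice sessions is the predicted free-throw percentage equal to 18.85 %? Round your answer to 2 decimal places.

n = 8, Σx = 88, Σy = 268.1, Σxy = 3387.3, Σx² = 1162
Sxx = Σx² − (Σx)²/n = 1162 − 968 = 194
Sxy = Σxy − (Σx)(Σy)/n = 3387.3 − 2949.1 = 438.2
b = Sxy/Sxx = 438.2/194 = 2.258763
a = ȳ − b·x̄ = 33.5125 − 2.258763·11 = 8.666108
Set a + b·x = 18.85: x = (18.85 − 8.666108) / 2.258763 = 4.508615

4.51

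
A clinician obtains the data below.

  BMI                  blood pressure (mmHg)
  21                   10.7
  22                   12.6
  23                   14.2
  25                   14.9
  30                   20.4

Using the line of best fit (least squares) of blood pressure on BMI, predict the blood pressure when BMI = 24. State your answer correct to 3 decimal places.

n = 5, Σx = 121, Σy = 72.8, Σxy = 1813, Σx² = 2979
Sxx = Σx² − (Σx)²/n = 2979 − 2928.2 = 50.8
Sxy = Σxy − (Σx)(Σy)/n = 1813 − 1761.76 = 51.24
b = Sxy/Sxx = 51.24/50.8 = 1.008661
a = ȳ − b·x̄ = 14.56 − 1.008661·24.2 = -9.849606
ŷ(24) = a + b·24 = -9.849606 + 1.008661·24 = 14.358268

14.358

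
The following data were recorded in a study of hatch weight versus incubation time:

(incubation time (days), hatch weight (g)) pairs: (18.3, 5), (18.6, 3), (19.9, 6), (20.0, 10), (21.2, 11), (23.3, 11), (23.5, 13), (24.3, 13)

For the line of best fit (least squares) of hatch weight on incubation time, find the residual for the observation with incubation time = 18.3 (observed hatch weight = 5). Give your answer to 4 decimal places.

0.2058

n = 8, Σx = 169.1, Σy = 72, Σxy = 1577.6, Σx² = 3611.93
Sxx = Σx² − (Σx)²/n = 3611.93 − 3574.35125 = 37.57875
Sxy = Σxy − (Σx)(Σy)/n = 1577.6 − 1521.9 = 55.7
b = Sxy/Sxx = 55.7/37.57875 = 1.482221
a = ȳ − b·x̄ = 9 − 1.482221·21.1375 = -22.330439
ŷ(18.3) = -22.330439 + 1.482221·18.3 = 4.794199
residual = y − ŷ = 5 − 4.794199 = 0.205801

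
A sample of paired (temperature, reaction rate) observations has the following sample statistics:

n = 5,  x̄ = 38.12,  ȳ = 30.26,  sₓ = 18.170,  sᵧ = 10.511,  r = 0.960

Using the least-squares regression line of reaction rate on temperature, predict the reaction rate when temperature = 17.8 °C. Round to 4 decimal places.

b = r · sᵧ/sₓ = 0.96 · 10.511/18.17 = 0.555342
a = ȳ − b·x̄ = 30.26 − 0.555342·38.12 = 9.090372
ŷ(17.8) = a + b·17.8 = 9.090372 + 0.555342·17.8 = 18.975455

18.9755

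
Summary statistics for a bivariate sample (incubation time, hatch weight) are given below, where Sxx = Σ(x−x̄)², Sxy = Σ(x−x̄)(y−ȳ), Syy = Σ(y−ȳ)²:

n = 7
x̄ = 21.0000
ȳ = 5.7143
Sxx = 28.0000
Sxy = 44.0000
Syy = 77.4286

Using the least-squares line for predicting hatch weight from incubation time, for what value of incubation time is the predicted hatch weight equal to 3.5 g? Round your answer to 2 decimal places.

b = Sxy/Sxx = 44/28 = 1.571429
a = ȳ − b·x̄ = 5.7143 − 1.571429·21 = -27.2857
Set a + b·x = 3.5: x = (3.5 − (-27.2857)) / 1.571429 = 19.5909

19.59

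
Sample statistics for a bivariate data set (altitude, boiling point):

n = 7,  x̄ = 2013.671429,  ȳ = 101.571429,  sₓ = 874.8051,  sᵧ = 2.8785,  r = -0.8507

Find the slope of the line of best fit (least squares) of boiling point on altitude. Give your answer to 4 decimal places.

b = r · sᵧ/sₓ = -0.8507 · 2.8785/874.8051 = -0.002799

-0.0028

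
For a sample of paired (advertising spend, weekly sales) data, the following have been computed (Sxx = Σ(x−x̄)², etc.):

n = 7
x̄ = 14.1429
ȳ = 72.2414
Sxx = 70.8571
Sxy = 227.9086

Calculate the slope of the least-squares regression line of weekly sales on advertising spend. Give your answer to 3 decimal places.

3.216

b = Sxy/Sxx = 227.9086/70.8571 = 3.216454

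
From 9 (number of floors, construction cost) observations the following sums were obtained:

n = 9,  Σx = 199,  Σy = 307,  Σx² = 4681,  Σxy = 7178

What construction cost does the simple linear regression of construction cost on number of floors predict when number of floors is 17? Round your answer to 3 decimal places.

27.017

Sxx = Σx² − (Σx)²/n = 4681 − 4400.111111 = 280.888889
Sxy = Σxy − (Σx)(Σy)/n = 7178 − 6788.111111 = 389.888889
b = Sxy/Sxx = 389.888889/280.888889 = 1.388054
a = ȳ − b·x̄ = 34.111111 − 1.388054·22.111111 = 3.419699
ŷ(17) = a + b·17 = 3.419699 + 1.388054·17 = 27.016614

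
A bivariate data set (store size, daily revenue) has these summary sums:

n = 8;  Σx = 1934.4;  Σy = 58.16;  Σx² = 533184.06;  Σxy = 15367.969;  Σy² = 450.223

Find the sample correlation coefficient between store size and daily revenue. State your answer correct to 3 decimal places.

0.974

Sxx = Σx² − (Σx)²/n = 533184.06 − 467737.92 = 65446.14
Sxy = Σxy − (Σx)(Σy)/n = 15367.969 − 14063.088 = 1304.881
Syy = Σy² − (Σy)²/n = 450.223 − 422.8232 = 27.3998
r = Sxy/√(Sxx·Syy) = 1304.881/√(1793211.146772) = 1304.881/1339.108340 = 0.974440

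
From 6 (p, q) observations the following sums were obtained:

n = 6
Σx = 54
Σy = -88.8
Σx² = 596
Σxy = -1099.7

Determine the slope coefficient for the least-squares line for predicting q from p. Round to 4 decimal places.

Sxx = Σx² − (Σx)²/n = 596 − 486 = 110
Sxy = Σxy − (Σx)(Σy)/n = -1099.7 − (-799.2) = -300.5
b = Sxy/Sxx = -300.5/110 = -2.731818

-2.7318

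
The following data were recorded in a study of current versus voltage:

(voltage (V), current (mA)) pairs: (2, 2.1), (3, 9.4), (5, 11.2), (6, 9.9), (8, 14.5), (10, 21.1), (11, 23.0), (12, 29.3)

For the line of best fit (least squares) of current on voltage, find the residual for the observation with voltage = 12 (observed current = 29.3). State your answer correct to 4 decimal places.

n = 8, Σx = 57, Σy = 120.5, Σxy = 1079.4, Σx² = 503
Sxx = Σx² − (Σx)²/n = 503 − 406.125 = 96.875
Sxy = Σxy − (Σx)(Σy)/n = 1079.4 − 858.5625 = 220.8375
b = Sxy/Sxx = 220.8375/96.875 = 2.279613
a = ȳ − b·x̄ = 15.0625 − 2.279613·7.125 = -1.179742
ŷ(12) = -1.179742 + 2.279613·12 = 26.175613
residual = y − ŷ = 29.3 − 26.175613 = 3.124387

3.1244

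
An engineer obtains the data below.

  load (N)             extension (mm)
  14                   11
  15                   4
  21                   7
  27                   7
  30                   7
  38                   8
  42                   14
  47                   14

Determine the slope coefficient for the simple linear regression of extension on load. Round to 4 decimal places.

0.1918

n = 8, Σx = 234, Σy = 72, Σxy = 2310, Σx² = 7908
Sxx = Σx² − (Σx)²/n = 7908 − 6844.5 = 1063.5
Sxy = Σxy − (Σx)(Σy)/n = 2310 − 2106 = 204
b = Sxy/Sxx = 204/1063.5 = 0.191819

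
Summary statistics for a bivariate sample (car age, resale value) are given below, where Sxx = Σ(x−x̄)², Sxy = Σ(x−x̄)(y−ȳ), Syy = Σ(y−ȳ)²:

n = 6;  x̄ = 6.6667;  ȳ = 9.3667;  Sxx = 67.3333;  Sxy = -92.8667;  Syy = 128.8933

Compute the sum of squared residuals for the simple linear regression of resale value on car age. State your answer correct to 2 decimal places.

0.81

b = Sxy/Sxx = -92.8667/67.3333 = -1.379209
SSE = Syy − b·Sxy = 128.8933 − (-1.379209)·(-92.8667) = 0.810702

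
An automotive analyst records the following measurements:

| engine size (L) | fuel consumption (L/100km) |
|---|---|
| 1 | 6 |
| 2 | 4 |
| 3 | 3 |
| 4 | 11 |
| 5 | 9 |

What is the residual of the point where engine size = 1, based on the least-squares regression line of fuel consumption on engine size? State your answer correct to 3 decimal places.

2.000

n = 5, Σx = 15, Σy = 33, Σxy = 112, Σx² = 55
Sxx = Σx² − (Σx)²/n = 55 − 45 = 10
Sxy = Σxy − (Σx)(Σy)/n = 112 − 99 = 13
b = Sxy/Sxx = 13/10 = 1.3
a = ȳ − b·x̄ = 6.6 − 1.3·3 = 2.7
ŷ(1) = 2.7 + 1.3·1 = 4
residual = y − ŷ = 6 − 4 = 2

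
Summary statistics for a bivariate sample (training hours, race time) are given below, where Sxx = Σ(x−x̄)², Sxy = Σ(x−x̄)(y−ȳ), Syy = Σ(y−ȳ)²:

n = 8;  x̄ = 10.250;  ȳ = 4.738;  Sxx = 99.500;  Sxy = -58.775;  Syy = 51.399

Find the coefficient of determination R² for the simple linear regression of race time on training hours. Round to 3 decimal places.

R² = Sxy²/(Sxx·Syy) = (-58.775)²/(99.5·51.399) = 0.675472

0.675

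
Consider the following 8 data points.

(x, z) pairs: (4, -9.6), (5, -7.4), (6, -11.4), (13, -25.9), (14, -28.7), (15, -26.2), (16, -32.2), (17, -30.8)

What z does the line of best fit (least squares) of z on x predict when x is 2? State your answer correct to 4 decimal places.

n = 8, Σx = 90, Σy = -172.2, Σxy = -2314.1, Σx² = 1212
Sxx = Σx² − (Σx)²/n = 1212 − 1012.5 = 199.5
Sxy = Σxy − (Σx)(Σy)/n = -2314.1 − (-1937.25) = -376.85
b = Sxy/Sxx = -376.85/199.5 = -1.888972
a = ȳ − b·x̄ = -21.525 − (-1.888972)·11.25 = -0.274060
ŷ(2) = a + b·2 = -0.274060 + (-1.888972)·2 = -4.052005

-4.0520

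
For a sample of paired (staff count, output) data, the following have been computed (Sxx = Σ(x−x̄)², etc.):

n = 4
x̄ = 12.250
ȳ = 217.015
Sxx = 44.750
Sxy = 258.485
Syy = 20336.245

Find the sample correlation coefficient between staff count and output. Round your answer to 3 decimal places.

0.271

r = Sxy/√(Sxx·Syy) = 258.485/√(910046.96375) = 258.485/953.963817 = 0.270959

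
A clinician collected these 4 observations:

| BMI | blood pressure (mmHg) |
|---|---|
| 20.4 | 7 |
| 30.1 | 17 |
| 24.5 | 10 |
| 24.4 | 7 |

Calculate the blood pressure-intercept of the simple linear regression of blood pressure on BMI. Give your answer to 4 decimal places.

n = 4, Σx = 99.4, Σy = 41, Σxy = 1070.3, Σx² = 2517.78
Sxx = Σx² − (Σx)²/n = 2517.78 − 2470.09 = 47.69
Sxy = Σxy − (Σx)(Σy)/n = 1070.3 − 1018.85 = 51.45
b = Sxy/Sxx = 51.45/47.69 = 1.078843
a = ȳ − b·x̄ = 10.25 − 1.078843·24.85 = -16.559237

-16.5592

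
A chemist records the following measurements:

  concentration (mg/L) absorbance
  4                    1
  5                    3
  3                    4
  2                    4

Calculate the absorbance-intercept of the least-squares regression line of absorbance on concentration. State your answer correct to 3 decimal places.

5.100

n = 4, Σx = 14, Σy = 12, Σxy = 39, Σx² = 54
Sxx = Σx² − (Σx)²/n = 54 − 49 = 5
Sxy = Σxy − (Σx)(Σy)/n = 39 − 42 = -3
b = Sxy/Sxx = -3/5 = -0.6
a = ȳ − b·x̄ = 3 − (-0.6)·3.5 = 5.1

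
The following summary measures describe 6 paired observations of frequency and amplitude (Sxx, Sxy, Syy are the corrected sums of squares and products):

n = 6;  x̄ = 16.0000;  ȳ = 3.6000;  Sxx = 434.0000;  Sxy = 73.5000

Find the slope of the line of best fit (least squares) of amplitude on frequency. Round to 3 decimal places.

b = Sxy/Sxx = 73.5/434 = 0.169355

0.169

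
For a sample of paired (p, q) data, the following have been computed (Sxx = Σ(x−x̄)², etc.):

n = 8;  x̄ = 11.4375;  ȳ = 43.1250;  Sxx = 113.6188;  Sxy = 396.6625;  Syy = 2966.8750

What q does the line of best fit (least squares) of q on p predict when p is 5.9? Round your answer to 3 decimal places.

b = Sxy/Sxx = 396.6625/113.6188 = 3.491170
a = ȳ − b·x̄ = 43.125 − 3.491170·11.4375 = 3.194748
ŷ(5.9) = a + b·5.9 = 3.194748 + 3.491170·5.9 = 23.792648

23.793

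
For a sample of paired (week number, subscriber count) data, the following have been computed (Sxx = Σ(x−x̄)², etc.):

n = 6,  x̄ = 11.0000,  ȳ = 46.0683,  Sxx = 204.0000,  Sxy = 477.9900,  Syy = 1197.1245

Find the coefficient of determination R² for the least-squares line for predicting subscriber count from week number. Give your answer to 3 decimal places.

0.936

R² = Sxy²/(Sxx·Syy) = (477.99)²/(204·1197.1245) = 0.935552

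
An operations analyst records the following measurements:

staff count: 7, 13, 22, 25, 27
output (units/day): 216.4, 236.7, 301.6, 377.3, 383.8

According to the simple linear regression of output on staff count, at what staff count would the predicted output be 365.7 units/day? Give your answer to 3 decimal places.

25.953

n = 5, Σx = 94, Σy = 1515.8, Σxy = 31022.2, Σx² = 2056
Sxx = Σx² − (Σx)²/n = 2056 − 1767.2 = 288.8
Sxy = Σxy − (Σx)(Σy)/n = 31022.2 − 28497.04 = 2525.16
b = Sxy/Sxx = 2525.16/288.8 = 8.743629
a = ȳ − b·x̄ = 303.16 − 8.743629·18.8 = 138.779778
Set a + b·x = 365.7: x = (365.7 − 138.779778) / 8.743629 = 25.952637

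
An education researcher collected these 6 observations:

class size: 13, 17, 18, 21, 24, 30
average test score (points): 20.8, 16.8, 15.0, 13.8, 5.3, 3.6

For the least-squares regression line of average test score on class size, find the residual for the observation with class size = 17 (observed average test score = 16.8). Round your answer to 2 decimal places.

n = 6, Σx = 123, Σy = 75.3, Σxy = 1351, Σx² = 2699
Sxx = Σx² − (Σx)²/n = 2699 − 2521.5 = 177.5
Sxy = Σxy − (Σx)(Σy)/n = 1351 − 1543.65 = -192.65
b = Sxy/Sxx = -192.65/177.5 = -1.085352
a = ȳ − b·x̄ = 12.55 − (-1.085352)·20.5 = 34.799718
ŷ(17) = 34.799718 + (-1.085352)·17 = 16.348732
residual = y − ŷ = 16.8 − 16.348732 = 0.451268

0.45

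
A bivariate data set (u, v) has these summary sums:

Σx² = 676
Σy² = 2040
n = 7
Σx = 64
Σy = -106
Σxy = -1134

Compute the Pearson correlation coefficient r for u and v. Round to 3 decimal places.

Sxx = Σx² − (Σx)²/n = 676 − 585.142857 = 90.857143
Sxy = Σxy − (Σx)(Σy)/n = -1134 − (-969.142857) = -164.857143
Syy = Σy² − (Σy)²/n = 2040 − 1605.142857 = 434.857143
r = Sxy/√(Sxx·Syy) = -164.857143/√(39509.877551) = -164.857143/198.770917 = -0.829383

-0.829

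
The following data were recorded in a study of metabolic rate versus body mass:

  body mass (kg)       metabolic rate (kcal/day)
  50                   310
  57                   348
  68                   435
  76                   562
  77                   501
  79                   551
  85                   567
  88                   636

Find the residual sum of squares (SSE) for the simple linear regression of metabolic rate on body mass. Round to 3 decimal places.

4110.760

n = 8, Σx = 580, Σy = 3910, Σxy = 293897, Σx² = 43288, Σy² = 2002860
Sxx = Σx² − (Σx)²/n = 43288 − 42050 = 1238
Sxy = Σxy − (Σx)(Σy)/n = 293897 − 283475 = 10422
Syy = Σy² − (Σy)²/n = 2002860 − 1911012.5 = 91847.5
b = Sxy/Sxx = 10422/1238 = 8.418417
SSE = Syy − b·Sxy = 91847.5 − 8.418417·10422 = 4110.760097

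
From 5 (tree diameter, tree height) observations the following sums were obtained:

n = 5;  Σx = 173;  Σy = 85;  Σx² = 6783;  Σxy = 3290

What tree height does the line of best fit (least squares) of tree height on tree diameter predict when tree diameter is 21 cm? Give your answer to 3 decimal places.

11.046

Sxx = Σx² − (Σx)²/n = 6783 − 5985.8 = 797.2
Sxy = Σxy − (Σx)(Σy)/n = 3290 − 2941 = 349
b = Sxy/Sxx = 349/797.2 = 0.437782
a = ȳ − b·x̄ = 17 − 0.437782·34.6 = 1.852735
ŷ(21) = a + b·21 = 1.852735 + 0.437782·21 = 11.046162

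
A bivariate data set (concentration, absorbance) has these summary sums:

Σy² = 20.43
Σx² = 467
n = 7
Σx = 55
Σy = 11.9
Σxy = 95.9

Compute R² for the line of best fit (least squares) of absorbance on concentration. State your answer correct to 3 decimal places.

0.826

Sxx = Σx² − (Σx)²/n = 467 − 432.142857 = 34.857143
Sxy = Σxy − (Σx)(Σy)/n = 95.9 − 93.5 = 2.4
Syy = Σy² − (Σy)²/n = 20.43 − 20.23 = 0.2
R² = Sxy²/(Sxx·Syy) = (2.4)²/(34.857143·0.2) = 0.826230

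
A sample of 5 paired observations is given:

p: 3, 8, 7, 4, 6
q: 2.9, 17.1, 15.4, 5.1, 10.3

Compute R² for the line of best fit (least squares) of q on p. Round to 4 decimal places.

0.9830

n = 5, Σx = 28, Σy = 50.8, Σxy = 335.5, Σx² = 174, Σy² = 670.08
Sxx = Σx² − (Σx)²/n = 174 − 156.8 = 17.2
Sxy = Σxy − (Σx)(Σy)/n = 335.5 − 284.48 = 51.02
Syy = Σy² − (Σy)²/n = 670.08 − 516.128 = 153.952
R² = Sxy²/(Sxx·Syy) = (51.02)²/(17.2·153.952) = 0.983031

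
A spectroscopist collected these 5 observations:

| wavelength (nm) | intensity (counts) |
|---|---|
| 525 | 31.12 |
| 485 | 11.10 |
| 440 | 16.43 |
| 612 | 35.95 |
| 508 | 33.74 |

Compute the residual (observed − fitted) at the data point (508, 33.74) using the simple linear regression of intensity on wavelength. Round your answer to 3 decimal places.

n = 5, Σx = 2570, Σy = 128.34, Σxy = 68092.02, Σx² = 1337058
Sxx = Σx² − (Σx)²/n = 1337058 − 1320980 = 16078
Sxy = Σxy − (Σx)(Σy)/n = 68092.02 − 65966.76 = 2125.26
b = Sxy/Sxx = 2125.26/16078 = 0.132184
a = ȳ − b·x̄ = 25.668 − 0.132184·514 = -42.274757
ŷ(508) = -42.274757 + 0.132184·508 = 24.874894
residual = y − ŷ = 33.74 − 24.874894 = 8.865106

8.865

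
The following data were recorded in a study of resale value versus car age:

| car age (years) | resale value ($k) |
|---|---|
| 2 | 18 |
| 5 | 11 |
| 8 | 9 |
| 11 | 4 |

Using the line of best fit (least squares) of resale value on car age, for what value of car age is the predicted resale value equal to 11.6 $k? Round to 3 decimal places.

n = 4, Σx = 26, Σy = 42, Σxy = 207, Σx² = 214
Sxx = Σx² − (Σx)²/n = 214 − 169 = 45
Sxy = Σxy − (Σx)(Σy)/n = 207 − 273 = -66
b = Sxy/Sxx = -66/45 = -1.466667
a = ȳ − b·x̄ = 10.5 − (-1.466667)·6.5 = 20.033333
Set a + b·x = 11.6: x = (11.6 − 20.033333) / (-1.466667) = 5.75

5.750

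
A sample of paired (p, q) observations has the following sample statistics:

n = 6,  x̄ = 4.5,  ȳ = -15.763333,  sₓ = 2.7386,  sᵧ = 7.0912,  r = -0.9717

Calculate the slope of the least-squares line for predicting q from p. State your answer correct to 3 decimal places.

-2.516

b = r · sᵧ/sₓ = -0.9717 · 7.0912/2.7386 = -2.516074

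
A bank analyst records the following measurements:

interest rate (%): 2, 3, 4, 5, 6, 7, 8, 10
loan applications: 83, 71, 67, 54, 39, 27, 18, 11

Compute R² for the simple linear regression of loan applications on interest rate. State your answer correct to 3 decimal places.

n = 8, Σx = 45, Σy = 370, Σxy = 1594, Σx² = 303, Σy² = 22030
Sxx = Σx² − (Σx)²/n = 303 − 253.125 = 49.875
Sxy = Σxy − (Σx)(Σy)/n = 1594 − 2081.25 = -487.25
Syy = Σy² − (Σy)²/n = 22030 − 17112.5 = 4917.5
R² = Sxy²/(Sxx·Syy) = (-487.25)²/(49.875·4917.5) = 0.968002

0.968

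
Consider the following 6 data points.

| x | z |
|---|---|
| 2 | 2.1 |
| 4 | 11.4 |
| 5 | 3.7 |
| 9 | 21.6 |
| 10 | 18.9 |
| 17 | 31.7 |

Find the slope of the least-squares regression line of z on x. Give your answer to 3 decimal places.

n = 6, Σx = 47, Σy = 89.4, Σxy = 990.6, Σx² = 515
Sxx = Σx² − (Σx)²/n = 515 − 368.166667 = 146.833333
Sxy = Σxy − (Σx)(Σy)/n = 990.6 − 700.3 = 290.3
b = Sxy/Sxx = 290.3/146.833333 = 1.977072

1.977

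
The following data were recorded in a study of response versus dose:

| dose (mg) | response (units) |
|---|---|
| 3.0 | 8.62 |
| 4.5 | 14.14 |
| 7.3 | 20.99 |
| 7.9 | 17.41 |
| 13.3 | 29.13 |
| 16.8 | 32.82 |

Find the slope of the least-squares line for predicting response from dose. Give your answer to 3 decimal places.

1.690

n = 6, Σx = 52.8, Σy = 123.11, Σxy = 1319.061, Σx² = 604.08
Sxx = Σx² − (Σx)²/n = 604.08 − 464.64 = 139.44
Sxy = Σxy − (Σx)(Σy)/n = 1319.061 − 1083.368 = 235.693
b = Sxy/Sxx = 235.693/139.44 = 1.690283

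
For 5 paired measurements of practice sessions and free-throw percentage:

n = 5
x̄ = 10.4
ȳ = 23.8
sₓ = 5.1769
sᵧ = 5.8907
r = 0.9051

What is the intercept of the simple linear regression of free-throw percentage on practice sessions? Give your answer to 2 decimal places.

13.09

b = r · sᵧ/sₓ = 0.9051 · 5.8907/5.1769 = 1.029897
a = ȳ − b·x̄ = 23.8 − 1.029897·10.4 = 13.089074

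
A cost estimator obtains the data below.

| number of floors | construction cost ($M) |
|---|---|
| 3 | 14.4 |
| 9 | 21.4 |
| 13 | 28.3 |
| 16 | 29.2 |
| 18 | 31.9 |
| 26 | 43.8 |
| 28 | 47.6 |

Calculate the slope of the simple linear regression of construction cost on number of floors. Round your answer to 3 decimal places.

1.306

n = 7, Σx = 113, Σy = 216.6, Σxy = 4116.7, Σx² = 2299
Sxx = Σx² − (Σx)²/n = 2299 − 1824.142857 = 474.857143
Sxy = Σxy − (Σx)(Σy)/n = 4116.7 − 3496.542857 = 620.157143
b = Sxy/Sxx = 620.157143/474.857143 = 1.305987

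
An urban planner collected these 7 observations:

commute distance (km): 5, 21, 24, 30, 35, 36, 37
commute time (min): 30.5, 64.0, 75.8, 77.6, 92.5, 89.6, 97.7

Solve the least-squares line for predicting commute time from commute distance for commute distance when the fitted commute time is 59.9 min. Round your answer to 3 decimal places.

n = 7, Σx = 188, Σy = 527.7, Σxy = 15721.7, Σx² = 5832
Sxx = Σx² − (Σx)²/n = 5832 − 5049.142857 = 782.857143
Sxy = Σxy − (Σx)(Σy)/n = 15721.7 − 14172.514286 = 1549.185714
b = Sxy/Sxx = 1549.185714/782.857143 = 1.978887
a = ȳ − b·x̄ = 75.385714 − 1.978887·26.857143 = 22.238467
Set a + b·x = 59.9: x = (59.9 − 22.238467) / 1.978887 = 19.031676

19.032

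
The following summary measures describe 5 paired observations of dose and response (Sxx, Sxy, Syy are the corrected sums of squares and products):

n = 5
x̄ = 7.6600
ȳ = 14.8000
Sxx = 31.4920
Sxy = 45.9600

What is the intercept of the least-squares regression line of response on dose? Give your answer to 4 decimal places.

3.6209

b = Sxy/Sxx = 45.96/31.492 = 1.459418
a = ȳ − b·x̄ = 14.8 − 1.459418·7.66 = 3.620856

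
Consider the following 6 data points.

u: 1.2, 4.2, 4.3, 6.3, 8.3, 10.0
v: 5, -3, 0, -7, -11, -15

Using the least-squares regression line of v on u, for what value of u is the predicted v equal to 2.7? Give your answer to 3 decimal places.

n = 6, Σx = 34.3, Σy = -31, Σxy = -292, Σx² = 246.15
Sxx = Σx² − (Σx)²/n = 246.15 − 196.081667 = 50.068333
Sxy = Σxy − (Σx)(Σy)/n = -292 − (-177.216667) = -114.783333
b = Sxy/Sxx = -114.783333/50.068333 = -2.292534
a = ȳ − b·x̄ = -5.166667 − (-2.292534)·5.716667 = 7.938983
Set a + b·x = 2.7: x = (2.7 − 7.938983) / (-2.292534) = 2.285237

2.285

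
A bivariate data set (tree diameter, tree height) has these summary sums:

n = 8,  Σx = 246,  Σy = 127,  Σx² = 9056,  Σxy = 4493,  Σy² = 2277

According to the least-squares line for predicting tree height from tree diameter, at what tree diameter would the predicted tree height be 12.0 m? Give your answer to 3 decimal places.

Sxx = Σx² − (Σx)²/n = 9056 − 7564.5 = 1491.5
Sxy = Σxy − (Σx)(Σy)/n = 4493 − 3905.25 = 587.75
b = Sxy/Sxx = 587.75/1491.5 = 0.394066
a = ȳ − b·x̄ = 15.875 − 0.394066·30.75 = 3.757459
Set a + b·x = 12.0: x = (12.0 − 3.757459) / 0.394066 = 20.916631

20.917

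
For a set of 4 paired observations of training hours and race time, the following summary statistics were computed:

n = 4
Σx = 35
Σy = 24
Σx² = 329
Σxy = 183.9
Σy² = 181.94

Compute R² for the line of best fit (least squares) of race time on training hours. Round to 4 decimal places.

0.7892

Sxx = Σx² − (Σx)²/n = 329 − 306.25 = 22.75
Sxy = Σxy − (Σx)(Σy)/n = 183.9 − 210 = -26.1
Syy = Σy² − (Σy)²/n = 181.94 − 144 = 37.94
R² = Sxy²/(Sxx·Syy) = (-26.1)²/(22.75·37.94) = 0.789228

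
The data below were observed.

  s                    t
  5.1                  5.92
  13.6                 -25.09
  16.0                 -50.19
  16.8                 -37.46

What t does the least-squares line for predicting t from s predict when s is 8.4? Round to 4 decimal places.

-7.5841

n = 4, Σx = 51.5, Σy = -106.82, Σxy = -1743.4, Σx² = 749.21
Sxx = Σx² − (Σx)²/n = 749.21 − 663.0625 = 86.1475
Sxy = Σxy − (Σx)(Σy)/n = -1743.4 − (-1375.3075) = -368.0925
b = Sxy/Sxx = -368.0925/86.1475 = -4.272817
a = ȳ − b·x̄ = -26.705 − (-4.272817)·12.875 = 28.307519
ŷ(8.4) = a + b·8.4 = 28.307519 + (-4.272817)·8.4 = -7.584144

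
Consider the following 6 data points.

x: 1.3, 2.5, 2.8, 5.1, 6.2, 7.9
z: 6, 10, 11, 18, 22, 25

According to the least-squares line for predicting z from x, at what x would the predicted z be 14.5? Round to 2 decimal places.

n = 6, Σx = 25.8, Σy = 92, Σxy = 489.3, Σx² = 142.64
Sxx = Σx² − (Σx)²/n = 142.64 − 110.94 = 31.7
Sxy = Σxy − (Σx)(Σy)/n = 489.3 − 395.6 = 93.7
b = Sxy/Sxx = 93.7/31.7 = 2.955836
a = ȳ − b·x̄ = 15.333333 − 2.955836·4.3 = 2.623239
Set a + b·x = 14.5: x = (14.5 − 2.623239) / 2.955836 = 4.018072

4.02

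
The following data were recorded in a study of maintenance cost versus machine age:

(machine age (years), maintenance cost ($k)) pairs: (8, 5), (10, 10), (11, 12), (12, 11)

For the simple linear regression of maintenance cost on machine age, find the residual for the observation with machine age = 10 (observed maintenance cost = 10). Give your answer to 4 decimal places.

0.9143

n = 4, Σx = 41, Σy = 38, Σxy = 404, Σx² = 429
Sxx = Σx² − (Σx)²/n = 429 − 420.25 = 8.75
Sxy = Σxy − (Σx)(Σy)/n = 404 − 389.5 = 14.5
b = Sxy/Sxx = 14.5/8.75 = 1.657143
a = ȳ − b·x̄ = 9.5 − 1.657143·10.25 = -7.485714
ŷ(10) = -7.485714 + 1.657143·10 = 9.085714
residual = y − ŷ = 10 − 9.085714 = 0.914286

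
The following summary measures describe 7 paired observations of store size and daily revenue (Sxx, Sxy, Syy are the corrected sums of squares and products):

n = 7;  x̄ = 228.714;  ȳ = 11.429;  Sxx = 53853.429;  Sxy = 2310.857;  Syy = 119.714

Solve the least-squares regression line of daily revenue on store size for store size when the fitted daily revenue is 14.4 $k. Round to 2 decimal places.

b = Sxy/Sxx = 2310.857/53853.429 = 0.042910
a = ȳ − b·x̄ = 11.429 − 0.042910·228.714 = 1.614855
Set a + b·x = 14.4: x = (14.4 − 1.614855) / 0.042910 = 297.951749

297.95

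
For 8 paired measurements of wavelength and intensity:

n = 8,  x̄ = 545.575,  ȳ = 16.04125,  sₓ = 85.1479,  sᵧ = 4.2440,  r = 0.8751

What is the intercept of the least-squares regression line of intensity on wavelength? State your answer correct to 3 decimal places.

b = r · sᵧ/sₓ = 0.8751 · 4.244/85.1479 = 0.043617
a = ȳ − b·x̄ = 16.04125 − 0.043617·545.575 = -7.755277

-7.755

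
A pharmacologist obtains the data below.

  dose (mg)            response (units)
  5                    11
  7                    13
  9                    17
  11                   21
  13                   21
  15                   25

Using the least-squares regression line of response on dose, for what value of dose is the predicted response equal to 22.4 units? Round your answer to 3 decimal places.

n = 6, Σx = 60, Σy = 108, Σxy = 1178, Σx² = 670
Sxx = Σx² − (Σx)²/n = 670 − 600 = 70
Sxy = Σxy − (Σx)(Σy)/n = 1178 − 1080 = 98
b = Sxy/Sxx = 98/70 = 1.4
a = ȳ − b·x̄ = 18 − 1.4·10 = 4
Set a + b·x = 22.4: x = (22.4 − 4) / 1.4 = 13.142857

13.143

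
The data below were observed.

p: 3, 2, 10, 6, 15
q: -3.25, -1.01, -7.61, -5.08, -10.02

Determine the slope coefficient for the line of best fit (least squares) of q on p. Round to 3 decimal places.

-0.649

n = 5, Σx = 36, Σy = -26.97, Σxy = -268.65, Σx² = 374
Sxx = Σx² − (Σx)²/n = 374 − 259.2 = 114.8
Sxy = Σxy − (Σx)(Σy)/n = -268.65 − (-194.184) = -74.466
b = Sxy/Sxx = -74.466/114.8 = -0.648659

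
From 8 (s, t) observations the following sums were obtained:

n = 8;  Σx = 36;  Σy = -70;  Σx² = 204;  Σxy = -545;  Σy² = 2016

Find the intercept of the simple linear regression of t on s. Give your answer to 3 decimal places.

15.893

Sxx = Σx² − (Σx)²/n = 204 − 162 = 42
Sxy = Σxy − (Σx)(Σy)/n = -545 − (-315) = -230
b = Sxy/Sxx = -230/42 = -5.476190
a = ȳ − b·x̄ = -8.75 − (-5.476190)·4.5 = 15.892857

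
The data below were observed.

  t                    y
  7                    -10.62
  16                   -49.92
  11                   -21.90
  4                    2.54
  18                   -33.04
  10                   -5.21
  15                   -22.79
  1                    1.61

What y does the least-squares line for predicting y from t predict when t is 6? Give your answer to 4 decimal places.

n = 8, Σx = 82, Σy = -139.33, Σxy = -2090.86, Σx² = 1092
Sxx = Σx² − (Σx)²/n = 1092 − 840.5 = 251.5
Sxy = Σxy − (Σx)(Σy)/n = -2090.86 − (-1428.1325) = -662.7275
b = Sxy/Sxx = -662.7275/251.5 = -2.635099
a = ȳ − b·x̄ = -17.41625 − (-2.635099)·10.25 = 9.593519
ŷ(6) = a + b·6 = 9.593519 + (-2.635099)·6 = -6.217078

-6.2171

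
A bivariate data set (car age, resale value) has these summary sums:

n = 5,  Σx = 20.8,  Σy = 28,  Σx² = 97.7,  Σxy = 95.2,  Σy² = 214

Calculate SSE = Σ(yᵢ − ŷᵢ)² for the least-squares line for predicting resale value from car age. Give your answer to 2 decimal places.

Sxx = Σx² − (Σx)²/n = 97.7 − 86.528 = 11.172
Sxy = Σxy − (Σx)(Σy)/n = 95.2 − 116.48 = -21.28
Syy = Σy² − (Σy)²/n = 214 − 156.8 = 57.2
b = Sxy/Sxx = -21.28/11.172 = -1.904762
SSE = Syy − b·Sxy = 57.2 − (-1.904762)·(-21.28) = 16.666667

16.67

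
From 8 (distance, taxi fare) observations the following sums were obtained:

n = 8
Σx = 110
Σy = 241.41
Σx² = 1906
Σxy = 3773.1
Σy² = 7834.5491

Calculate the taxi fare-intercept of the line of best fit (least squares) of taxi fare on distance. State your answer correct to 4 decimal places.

14.3223

Sxx = Σx² − (Σx)²/n = 1906 − 1512.5 = 393.5
Sxy = Σxy − (Σx)(Σy)/n = 3773.1 − 3319.3875 = 453.7125
b = Sxy/Sxx = 453.7125/393.5 = 1.153018
a = ȳ − b·x̄ = 30.17625 − 1.153018·13.75 = 14.322255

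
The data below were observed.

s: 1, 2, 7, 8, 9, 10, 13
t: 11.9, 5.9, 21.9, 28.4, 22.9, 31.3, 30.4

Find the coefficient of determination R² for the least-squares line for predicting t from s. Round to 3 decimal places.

n = 7, Σx = 50, Σy = 152.7, Σxy = 1318.5, Σx² = 468, Σy² = 3890.85
Sxx = Σx² − (Σx)²/n = 468 − 357.142857 = 110.857143
Sxy = Σxy − (Σx)(Σy)/n = 1318.5 − 1090.714286 = 227.785714
Syy = Σy² − (Σy)²/n = 3890.85 − 3331.041429 = 559.808571
R² = Sxy²/(Sxx·Syy) = (227.785714)²/(110.857143·559.808571) = 0.836084

0.836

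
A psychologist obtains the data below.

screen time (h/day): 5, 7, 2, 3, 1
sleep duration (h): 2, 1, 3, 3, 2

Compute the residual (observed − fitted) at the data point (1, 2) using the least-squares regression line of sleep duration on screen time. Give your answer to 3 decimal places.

n = 5, Σx = 18, Σy = 11, Σxy = 34, Σx² = 88
Sxx = Σx² − (Σx)²/n = 88 − 64.8 = 23.2
Sxy = Σxy − (Σx)(Σy)/n = 34 − 39.6 = -5.6
b = Sxy/Sxx = -5.6/23.2 = -0.241379
a = ȳ − b·x̄ = 2.2 − (-0.241379)·3.6 = 3.068966
ŷ(1) = 3.068966 + (-0.241379)·1 = 2.827586
residual = y − ŷ = 2 − 2.827586 = -0.827586

-0.828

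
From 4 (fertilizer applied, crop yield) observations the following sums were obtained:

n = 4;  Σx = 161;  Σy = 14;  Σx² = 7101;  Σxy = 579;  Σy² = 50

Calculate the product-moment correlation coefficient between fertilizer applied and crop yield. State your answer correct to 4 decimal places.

0.6221

Sxx = Σx² − (Σx)²/n = 7101 − 6480.25 = 620.75
Sxy = Σxy − (Σx)(Σy)/n = 579 − 563.5 = 15.5
Syy = Σy² − (Σy)²/n = 50 − 49 = 1
r = Sxy/√(Sxx·Syy) = 15.5/√(620.75) = 15.5/24.914855 = 0.622119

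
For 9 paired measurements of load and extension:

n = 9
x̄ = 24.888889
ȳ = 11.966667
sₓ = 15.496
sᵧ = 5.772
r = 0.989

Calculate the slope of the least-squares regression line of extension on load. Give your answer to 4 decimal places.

b = r · sᵧ/sₓ = 0.989 · 5.772/15.496 = 0.368386

0.3684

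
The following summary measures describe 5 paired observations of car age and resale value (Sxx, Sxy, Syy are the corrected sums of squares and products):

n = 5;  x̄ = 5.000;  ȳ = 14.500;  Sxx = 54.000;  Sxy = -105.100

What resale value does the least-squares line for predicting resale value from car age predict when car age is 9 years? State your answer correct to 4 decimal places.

6.7148

b = Sxy/Sxx = -105.1/54 = -1.946296
a = ȳ − b·x̄ = 14.5 − (-1.946296)·5 = 24.231481
ŷ(9) = a + b·9 = 24.231481 + (-1.946296)·9 = 6.714815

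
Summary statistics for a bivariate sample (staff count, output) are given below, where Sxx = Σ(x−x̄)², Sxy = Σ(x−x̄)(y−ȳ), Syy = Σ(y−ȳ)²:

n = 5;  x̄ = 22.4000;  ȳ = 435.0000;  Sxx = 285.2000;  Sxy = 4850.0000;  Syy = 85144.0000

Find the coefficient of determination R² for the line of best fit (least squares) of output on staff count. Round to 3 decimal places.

R² = Sxy²/(Sxx·Syy) = (4850)²/(285.2·85144) = 0.968679

0.969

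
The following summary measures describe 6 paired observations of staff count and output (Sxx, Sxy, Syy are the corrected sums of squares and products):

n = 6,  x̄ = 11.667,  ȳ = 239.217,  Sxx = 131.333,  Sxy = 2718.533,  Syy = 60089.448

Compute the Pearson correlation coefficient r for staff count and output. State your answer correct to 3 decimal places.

r = Sxy/√(Sxx·Syy) = 2718.533/√(7891727.474184) = 2718.533/2809.221863 = 0.967717

0.968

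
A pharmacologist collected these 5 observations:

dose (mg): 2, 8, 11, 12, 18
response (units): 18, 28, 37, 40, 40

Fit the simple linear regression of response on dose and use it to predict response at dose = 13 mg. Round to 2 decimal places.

36.78

n = 5, Σx = 51, Σy = 163, Σxy = 1867, Σx² = 657
Sxx = Σx² − (Σx)²/n = 657 − 520.2 = 136.8
Sxy = Σxy − (Σx)(Σy)/n = 1867 − 1662.6 = 204.4
b = Sxy/Sxx = 204.4/136.8 = 1.494152
a = ȳ − b·x̄ = 32.6 − 1.494152·10.2 = 17.359649
ŷ(13) = a + b·13 = 17.359649 + 1.494152·13 = 36.783626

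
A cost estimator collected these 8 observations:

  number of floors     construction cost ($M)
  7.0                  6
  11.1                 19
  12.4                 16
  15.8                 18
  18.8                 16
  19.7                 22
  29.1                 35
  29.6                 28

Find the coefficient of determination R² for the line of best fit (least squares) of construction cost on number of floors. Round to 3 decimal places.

0.816

n = 8, Σx = 143.5, Σy = 160, Σxy = 3317.2, Σx² = 3040.11, Σy² = 3726
Sxx = Σx² − (Σx)²/n = 3040.11 − 2574.03125 = 466.07875
Sxy = Σxy − (Σx)(Σy)/n = 3317.2 − 2870 = 447.2
Syy = Σy² − (Σy)²/n = 3726 − 3200 = 526
R² = Sxy²/(Sxx·Syy) = (447.2)²/(466.07875·526) = 0.815753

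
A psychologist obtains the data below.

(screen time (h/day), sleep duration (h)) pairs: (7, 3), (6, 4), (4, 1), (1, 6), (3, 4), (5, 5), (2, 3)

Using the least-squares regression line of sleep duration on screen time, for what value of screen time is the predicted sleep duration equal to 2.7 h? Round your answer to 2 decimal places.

n = 7, Σx = 28, Σy = 26, Σxy = 98, Σx² = 140
Sxx = Σx² − (Σx)²/n = 140 − 112 = 28
Sxy = Σxy − (Σx)(Σy)/n = 98 − 104 = -6
b = Sxy/Sxx = -6/28 = -0.214286
a = ȳ − b·x̄ = 3.714286 − (-0.214286)·4 = 4.571429
Set a + b·x = 2.7: x = (2.7 − 4.571429) / (-0.214286) = 8.733333

8.73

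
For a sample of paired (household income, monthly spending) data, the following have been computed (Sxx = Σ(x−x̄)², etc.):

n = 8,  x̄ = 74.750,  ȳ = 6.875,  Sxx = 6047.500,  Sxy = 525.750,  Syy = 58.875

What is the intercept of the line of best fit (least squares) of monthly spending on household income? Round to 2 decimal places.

0.38

b = Sxy/Sxx = 525.75/6047.5 = 0.086937
a = ȳ − b·x̄ = 6.875 − 0.086937·74.75 = 0.376478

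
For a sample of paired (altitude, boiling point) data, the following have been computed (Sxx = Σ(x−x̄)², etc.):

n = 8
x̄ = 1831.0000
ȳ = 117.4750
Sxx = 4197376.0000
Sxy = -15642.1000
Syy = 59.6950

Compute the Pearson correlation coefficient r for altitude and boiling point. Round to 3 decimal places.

r = Sxy/√(Sxx·Syy) = -15642.1/√(250562360.32) = -15642.1/15829.161706 = -0.988182

-0.988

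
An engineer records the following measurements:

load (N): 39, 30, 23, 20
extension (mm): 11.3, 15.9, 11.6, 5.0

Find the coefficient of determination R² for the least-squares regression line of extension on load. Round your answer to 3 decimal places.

n = 4, Σx = 112, Σy = 43.8, Σxy = 1284.5, Σx² = 3350, Σy² = 540.06
Sxx = Σx² − (Σx)²/n = 3350 − 3136 = 214
Sxy = Σxy − (Σx)(Σy)/n = 1284.5 − 1226.4 = 58.1
Syy = Σy² − (Σy)²/n = 540.06 − 479.61 = 60.45
R² = Sxy²/(Sxx·Syy) = (58.1)²/(214·60.45) = 0.260941

0.261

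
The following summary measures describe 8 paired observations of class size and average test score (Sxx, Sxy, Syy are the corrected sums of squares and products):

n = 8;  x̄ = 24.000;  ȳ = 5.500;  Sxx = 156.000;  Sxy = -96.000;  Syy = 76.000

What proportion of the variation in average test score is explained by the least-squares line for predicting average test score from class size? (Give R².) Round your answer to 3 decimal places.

R² = Sxy²/(Sxx·Syy) = (-96)²/(156·76) = 0.777328

0.777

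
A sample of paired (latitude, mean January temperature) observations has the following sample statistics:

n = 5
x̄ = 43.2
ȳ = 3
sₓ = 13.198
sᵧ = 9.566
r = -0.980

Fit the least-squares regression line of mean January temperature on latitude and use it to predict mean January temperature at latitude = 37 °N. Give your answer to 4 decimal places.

b = r · sᵧ/sₓ = -0.98 · 9.566/13.198 = -0.710311
a = ȳ − b·x̄ = 3 − (-0.710311)·43.2 = 33.685420
ŷ(37) = a + b·37 = 33.685420 + (-0.710311)·37 = 7.403926

7.4039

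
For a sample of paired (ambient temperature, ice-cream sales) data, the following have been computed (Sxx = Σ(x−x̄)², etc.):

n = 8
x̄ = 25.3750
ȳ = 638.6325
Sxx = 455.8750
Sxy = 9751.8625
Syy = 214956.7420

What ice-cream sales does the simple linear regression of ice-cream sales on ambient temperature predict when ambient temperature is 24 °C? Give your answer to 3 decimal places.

609.219

b = Sxy/Sxx = 9751.8625/455.875 = 21.391527
a = ȳ − b·x̄ = 638.6325 − 21.391527·25.375 = 95.822495
ŷ(24) = a + b·24 = 95.822495 + 21.391527·24 = 609.219150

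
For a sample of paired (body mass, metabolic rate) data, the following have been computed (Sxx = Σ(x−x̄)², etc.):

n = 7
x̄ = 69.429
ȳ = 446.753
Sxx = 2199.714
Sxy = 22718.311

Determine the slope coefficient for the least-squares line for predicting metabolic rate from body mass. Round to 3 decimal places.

b = Sxy/Sxx = 22718.311/2199.714 = 10.327848

10.328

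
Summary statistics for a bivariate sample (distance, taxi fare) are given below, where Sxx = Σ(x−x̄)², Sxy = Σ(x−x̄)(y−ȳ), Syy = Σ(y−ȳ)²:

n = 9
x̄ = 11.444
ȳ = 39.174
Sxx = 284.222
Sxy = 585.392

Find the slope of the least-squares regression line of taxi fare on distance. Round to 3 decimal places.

2.060

b = Sxy/Sxx = 585.392/284.222 = 2.059629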